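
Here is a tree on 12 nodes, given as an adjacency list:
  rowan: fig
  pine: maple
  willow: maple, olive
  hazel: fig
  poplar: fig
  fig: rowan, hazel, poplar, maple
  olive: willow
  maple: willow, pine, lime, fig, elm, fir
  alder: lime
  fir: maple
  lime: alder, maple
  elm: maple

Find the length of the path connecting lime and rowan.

3

lime – maple – fig – rowan: 3 edges.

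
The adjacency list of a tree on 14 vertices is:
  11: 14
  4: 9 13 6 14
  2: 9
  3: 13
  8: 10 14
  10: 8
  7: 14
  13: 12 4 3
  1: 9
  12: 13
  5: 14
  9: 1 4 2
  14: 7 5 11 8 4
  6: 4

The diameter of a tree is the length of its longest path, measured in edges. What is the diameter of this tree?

5

BFS from 10 reaches 1 last, at distance 5; BFS from 1 confirms no node is farther.
Path: 10 - 8 - 14 - 4 - 9 - 1.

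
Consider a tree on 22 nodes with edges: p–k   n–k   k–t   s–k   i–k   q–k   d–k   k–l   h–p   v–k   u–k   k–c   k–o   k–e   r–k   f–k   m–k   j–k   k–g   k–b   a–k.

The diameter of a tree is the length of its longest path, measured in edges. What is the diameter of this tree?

3

Starting from h, a farthest node is m at distance 3.
One longest path: h-p-k-m.
So the diameter is 3.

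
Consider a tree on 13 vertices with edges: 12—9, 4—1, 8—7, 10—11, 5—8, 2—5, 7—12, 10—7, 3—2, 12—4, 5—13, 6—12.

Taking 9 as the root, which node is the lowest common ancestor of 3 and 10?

7

Path 3→root: 3 2 5 8 7 12 9; path 10→root: 10 7 12 9.
First common node: 7.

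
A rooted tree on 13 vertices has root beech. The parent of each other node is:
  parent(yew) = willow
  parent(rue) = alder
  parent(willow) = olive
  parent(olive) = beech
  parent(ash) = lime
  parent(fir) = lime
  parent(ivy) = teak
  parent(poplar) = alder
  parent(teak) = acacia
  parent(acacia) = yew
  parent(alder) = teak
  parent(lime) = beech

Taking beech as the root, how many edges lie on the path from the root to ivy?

6

beech → olive → willow → yew → acacia → teak → ivy — 6 edges.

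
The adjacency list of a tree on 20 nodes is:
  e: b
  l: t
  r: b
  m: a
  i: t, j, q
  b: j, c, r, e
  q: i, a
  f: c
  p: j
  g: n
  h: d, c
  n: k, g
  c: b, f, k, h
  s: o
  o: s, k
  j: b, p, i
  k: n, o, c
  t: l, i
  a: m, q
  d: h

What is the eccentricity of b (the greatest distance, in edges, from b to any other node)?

Distances from b peak at 5, attained at m.
b–j–i–q–a–m

5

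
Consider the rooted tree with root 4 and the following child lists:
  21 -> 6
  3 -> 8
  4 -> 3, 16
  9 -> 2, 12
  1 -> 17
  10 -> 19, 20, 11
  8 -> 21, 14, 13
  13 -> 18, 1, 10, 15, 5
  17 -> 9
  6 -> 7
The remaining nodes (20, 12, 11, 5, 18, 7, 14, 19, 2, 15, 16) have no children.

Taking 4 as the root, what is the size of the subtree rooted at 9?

3

9's subtree: {9, 12, 2}, size 3.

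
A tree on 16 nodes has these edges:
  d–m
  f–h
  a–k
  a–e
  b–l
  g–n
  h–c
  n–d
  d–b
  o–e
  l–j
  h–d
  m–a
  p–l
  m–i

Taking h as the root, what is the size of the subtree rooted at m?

6

Descendants of m (including itself): m, a, i, e, k, o. That's 6.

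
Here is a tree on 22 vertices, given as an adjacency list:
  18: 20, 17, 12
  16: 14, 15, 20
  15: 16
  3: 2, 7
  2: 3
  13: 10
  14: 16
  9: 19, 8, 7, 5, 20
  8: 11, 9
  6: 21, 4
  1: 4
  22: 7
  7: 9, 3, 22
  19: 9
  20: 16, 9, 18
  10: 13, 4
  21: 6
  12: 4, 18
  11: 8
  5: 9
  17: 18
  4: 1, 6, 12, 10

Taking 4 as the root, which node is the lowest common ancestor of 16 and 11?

Ancestors of 16 (toward the root): 16, 20, 18, 12, 4.
Ancestors of 11: 11, 8, 9, 20, 18, 12, 4.
The deepest node appearing in both lists is 20.

20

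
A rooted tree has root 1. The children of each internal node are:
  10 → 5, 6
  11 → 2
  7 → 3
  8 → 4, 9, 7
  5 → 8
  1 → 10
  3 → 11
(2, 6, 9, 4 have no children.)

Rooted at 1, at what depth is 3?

5

Climbing from 3 to the root: 3 → 7 → 8 → 5 → 10 → 1. That's 5 steps.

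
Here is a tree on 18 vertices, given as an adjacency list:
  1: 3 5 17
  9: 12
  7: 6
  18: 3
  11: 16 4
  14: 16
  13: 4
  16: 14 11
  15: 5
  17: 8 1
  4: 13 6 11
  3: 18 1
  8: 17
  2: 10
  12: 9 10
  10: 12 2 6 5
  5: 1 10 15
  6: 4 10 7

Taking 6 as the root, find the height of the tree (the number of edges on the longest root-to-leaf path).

5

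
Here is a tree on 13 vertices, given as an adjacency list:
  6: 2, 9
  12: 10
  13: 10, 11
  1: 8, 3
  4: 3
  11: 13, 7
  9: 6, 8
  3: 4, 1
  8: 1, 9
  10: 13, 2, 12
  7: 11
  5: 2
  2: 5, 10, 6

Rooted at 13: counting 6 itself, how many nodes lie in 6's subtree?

6

6's subtree: {6, 9, 8, 1, 3, 4}, size 6.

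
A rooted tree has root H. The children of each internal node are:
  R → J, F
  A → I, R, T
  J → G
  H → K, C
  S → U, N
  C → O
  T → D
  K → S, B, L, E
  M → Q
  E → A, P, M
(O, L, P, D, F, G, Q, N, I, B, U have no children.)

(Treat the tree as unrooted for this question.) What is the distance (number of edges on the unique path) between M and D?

The path is M – E – A – T – D, which has 4 edges.

4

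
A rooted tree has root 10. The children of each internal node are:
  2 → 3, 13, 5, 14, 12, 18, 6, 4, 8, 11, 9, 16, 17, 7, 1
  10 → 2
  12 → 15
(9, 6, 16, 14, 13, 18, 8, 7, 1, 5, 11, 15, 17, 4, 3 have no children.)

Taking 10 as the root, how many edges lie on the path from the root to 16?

2

Climbing from 16 to the root: 16 → 2 → 10. That's 2 steps.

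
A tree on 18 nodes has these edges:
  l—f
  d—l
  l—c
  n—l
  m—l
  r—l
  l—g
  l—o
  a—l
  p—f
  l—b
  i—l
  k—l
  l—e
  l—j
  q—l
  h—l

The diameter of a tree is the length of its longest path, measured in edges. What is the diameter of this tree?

A longest path is p-f-l-r, with 3 edges.

3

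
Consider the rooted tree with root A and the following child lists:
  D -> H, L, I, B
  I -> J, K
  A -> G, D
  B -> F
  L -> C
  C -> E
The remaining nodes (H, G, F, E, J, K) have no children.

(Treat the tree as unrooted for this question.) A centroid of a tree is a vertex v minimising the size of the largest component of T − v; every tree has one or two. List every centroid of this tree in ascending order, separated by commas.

If D is removed the pieces have sizes 3, 3, 2, 2, 1, all ≤ ⌊12/2⌋ = 6.
No neighbour of D does as well, so D is the unique centroid.

D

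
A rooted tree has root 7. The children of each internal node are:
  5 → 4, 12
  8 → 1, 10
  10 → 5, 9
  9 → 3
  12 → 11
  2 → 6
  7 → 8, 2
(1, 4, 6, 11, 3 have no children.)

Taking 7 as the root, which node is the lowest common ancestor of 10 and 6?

7

Ancestors of 10 (toward the root): 10, 8, 7.
Ancestors of 6: 6, 2, 7.
The deepest node appearing in both lists is 7.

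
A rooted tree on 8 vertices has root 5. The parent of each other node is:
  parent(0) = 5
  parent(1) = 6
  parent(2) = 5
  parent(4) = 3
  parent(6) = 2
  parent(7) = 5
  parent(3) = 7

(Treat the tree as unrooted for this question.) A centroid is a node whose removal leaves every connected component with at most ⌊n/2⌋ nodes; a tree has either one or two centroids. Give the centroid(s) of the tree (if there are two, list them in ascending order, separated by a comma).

5

Removing 5 splits the tree into components of sizes 3, 3, 1; the largest is 3 ≤ ⌊8/2⌋ = 4.
No neighbour of 5 does as well, so 5 is the unique centroid.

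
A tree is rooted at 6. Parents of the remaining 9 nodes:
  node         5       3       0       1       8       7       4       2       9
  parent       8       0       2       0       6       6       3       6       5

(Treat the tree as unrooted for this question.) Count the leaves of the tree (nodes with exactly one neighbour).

4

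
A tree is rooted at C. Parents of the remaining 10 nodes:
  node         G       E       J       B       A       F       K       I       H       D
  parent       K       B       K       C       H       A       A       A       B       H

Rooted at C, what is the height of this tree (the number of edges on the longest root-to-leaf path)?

5

The longest root-to-leaf path is C-B-H-A-K-J (5 edges).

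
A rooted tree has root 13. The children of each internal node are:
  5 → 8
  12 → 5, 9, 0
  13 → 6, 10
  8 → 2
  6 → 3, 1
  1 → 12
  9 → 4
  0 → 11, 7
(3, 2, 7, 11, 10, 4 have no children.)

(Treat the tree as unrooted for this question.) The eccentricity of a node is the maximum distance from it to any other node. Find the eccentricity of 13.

A farthest node from 13 is 2.
The path 13 – 6 – 1 – 12 – 5 – 8 – 2 has 6 edges.

6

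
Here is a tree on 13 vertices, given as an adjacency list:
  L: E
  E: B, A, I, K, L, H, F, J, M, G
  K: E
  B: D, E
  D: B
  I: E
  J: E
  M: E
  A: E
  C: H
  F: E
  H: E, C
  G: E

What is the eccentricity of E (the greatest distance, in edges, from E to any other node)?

2

A farthest node from E is C (D also at distance 2).
The path E–H–C has 2 edges.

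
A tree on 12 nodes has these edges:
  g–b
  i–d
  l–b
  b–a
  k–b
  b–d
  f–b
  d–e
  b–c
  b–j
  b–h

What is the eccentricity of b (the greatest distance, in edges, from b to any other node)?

Distances from b peak at 2, attained at i (e also at distance 2).
b-d-i

2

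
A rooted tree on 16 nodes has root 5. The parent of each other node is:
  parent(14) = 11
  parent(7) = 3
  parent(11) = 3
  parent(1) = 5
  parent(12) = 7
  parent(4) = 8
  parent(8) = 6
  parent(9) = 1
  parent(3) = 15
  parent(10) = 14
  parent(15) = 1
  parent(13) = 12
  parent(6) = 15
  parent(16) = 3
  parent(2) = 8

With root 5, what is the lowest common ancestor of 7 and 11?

3

7's ancestor chain is 7, 3, 15, 1, 5 and 11's is 11, 3, 15, 1, 5; they first meet at 3.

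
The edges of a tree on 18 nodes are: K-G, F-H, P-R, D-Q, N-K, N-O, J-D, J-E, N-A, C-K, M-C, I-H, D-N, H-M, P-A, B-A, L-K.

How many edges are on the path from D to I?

6

D - N - K - C - M - H - I: 6 edges.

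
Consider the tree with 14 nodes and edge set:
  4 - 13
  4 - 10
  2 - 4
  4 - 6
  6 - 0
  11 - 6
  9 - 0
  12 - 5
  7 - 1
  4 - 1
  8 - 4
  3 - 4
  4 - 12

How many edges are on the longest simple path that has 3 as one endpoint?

4

A farthest node from 3 is 9.
The path 3 – 4 – 6 – 0 – 9 has 4 edges.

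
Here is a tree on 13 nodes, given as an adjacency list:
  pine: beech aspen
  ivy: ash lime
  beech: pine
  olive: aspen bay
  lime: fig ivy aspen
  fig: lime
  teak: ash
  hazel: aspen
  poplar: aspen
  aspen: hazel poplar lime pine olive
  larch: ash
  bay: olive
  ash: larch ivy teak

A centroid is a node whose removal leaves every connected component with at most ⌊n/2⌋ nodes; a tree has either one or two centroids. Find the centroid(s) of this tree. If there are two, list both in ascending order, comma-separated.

Removing aspen splits the tree into components of sizes 6, 2, 2, 1, 1; the largest is 6 ≤ ⌊13/2⌋ = 6.
No neighbour of aspen does as well, so aspen is the unique centroid.

aspen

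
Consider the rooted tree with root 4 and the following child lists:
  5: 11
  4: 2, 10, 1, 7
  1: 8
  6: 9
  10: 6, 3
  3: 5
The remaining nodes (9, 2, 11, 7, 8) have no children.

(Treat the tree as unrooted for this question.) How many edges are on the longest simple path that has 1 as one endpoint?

5

Distances from 1 peak at 5, attained at 11.
1-4-10-3-5-11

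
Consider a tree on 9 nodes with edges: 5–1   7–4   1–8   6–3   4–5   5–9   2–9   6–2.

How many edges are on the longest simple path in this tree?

Starting from 3, a farthest node is 8 at distance 6.
One longest path: 3 - 6 - 2 - 9 - 5 - 1 - 8.
So the diameter is 6.

6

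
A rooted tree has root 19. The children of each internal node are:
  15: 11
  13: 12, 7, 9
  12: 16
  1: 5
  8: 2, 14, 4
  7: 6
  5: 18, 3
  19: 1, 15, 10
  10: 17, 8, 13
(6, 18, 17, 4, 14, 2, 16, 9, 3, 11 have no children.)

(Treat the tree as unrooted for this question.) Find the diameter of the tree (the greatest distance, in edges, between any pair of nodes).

7

A longest path is 18 – 5 – 1 – 19 – 10 – 13 – 12 – 16, with 7 edges.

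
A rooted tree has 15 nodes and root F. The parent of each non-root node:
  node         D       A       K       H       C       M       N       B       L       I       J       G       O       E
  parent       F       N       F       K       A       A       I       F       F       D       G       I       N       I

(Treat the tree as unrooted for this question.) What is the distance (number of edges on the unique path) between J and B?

5

Walking from J: J - G - I - D - F - B. Length 5.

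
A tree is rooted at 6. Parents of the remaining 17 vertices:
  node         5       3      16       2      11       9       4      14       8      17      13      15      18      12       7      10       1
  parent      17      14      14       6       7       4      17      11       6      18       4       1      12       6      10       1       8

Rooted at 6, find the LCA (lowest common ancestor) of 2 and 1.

6

Path 2→root: 2 6; path 1→root: 1 8 6.
First common node: 6.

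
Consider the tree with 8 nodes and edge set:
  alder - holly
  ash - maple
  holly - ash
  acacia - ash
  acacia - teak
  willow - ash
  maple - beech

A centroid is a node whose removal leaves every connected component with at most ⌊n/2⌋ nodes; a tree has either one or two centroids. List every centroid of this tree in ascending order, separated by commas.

ash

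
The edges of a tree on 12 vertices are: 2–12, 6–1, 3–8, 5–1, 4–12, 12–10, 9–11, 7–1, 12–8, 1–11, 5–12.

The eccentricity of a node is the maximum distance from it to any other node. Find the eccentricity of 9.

Distances from 9 peak at 6, attained at 3.
9–11–1–5–12–8–3

6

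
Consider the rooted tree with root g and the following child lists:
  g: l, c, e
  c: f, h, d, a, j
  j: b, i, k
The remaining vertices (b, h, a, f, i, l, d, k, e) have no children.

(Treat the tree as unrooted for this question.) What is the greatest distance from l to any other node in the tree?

A farthest node from l is b (k, i also at distance 4).
The path l–g–c–j–b has 4 edges.

4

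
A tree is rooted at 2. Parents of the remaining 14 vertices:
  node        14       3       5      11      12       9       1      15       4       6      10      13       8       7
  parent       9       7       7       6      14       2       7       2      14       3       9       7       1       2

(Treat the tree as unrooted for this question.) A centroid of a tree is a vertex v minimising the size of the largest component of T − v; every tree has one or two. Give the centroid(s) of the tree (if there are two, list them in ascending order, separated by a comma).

7

If 7 is removed the pieces have sizes 7, 3, 2, 1, 1, all ≤ ⌊15/2⌋ = 7.
Every other node leaves some component of size > 7, so the centroid is unique.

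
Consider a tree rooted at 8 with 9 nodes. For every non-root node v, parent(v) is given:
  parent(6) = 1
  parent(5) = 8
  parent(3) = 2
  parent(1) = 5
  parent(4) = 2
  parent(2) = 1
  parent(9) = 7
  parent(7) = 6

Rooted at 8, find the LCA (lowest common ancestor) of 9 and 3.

9's ancestor chain is 9, 7, 6, 1, 5, 8 and 3's is 3, 2, 1, 5, 8; they first meet at 1.

1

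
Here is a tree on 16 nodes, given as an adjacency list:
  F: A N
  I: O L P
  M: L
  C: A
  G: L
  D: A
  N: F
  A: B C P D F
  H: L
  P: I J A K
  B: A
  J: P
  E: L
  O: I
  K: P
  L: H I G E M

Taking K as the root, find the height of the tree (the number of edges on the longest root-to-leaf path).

The longest root-to-leaf path is K–P–I–L–G (4 edges).

4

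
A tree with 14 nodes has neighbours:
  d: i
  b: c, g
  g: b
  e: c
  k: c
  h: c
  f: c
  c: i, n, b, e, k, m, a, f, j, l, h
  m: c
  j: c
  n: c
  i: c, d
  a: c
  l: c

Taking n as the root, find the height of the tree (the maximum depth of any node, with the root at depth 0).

A deepest node is d, reached by n → c → i → d.
That path has 3 edges, so the height is 3.

3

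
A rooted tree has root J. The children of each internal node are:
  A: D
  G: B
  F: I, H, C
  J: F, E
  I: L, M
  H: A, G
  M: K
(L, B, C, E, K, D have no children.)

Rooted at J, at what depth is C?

J → F → C — 2 edges.

2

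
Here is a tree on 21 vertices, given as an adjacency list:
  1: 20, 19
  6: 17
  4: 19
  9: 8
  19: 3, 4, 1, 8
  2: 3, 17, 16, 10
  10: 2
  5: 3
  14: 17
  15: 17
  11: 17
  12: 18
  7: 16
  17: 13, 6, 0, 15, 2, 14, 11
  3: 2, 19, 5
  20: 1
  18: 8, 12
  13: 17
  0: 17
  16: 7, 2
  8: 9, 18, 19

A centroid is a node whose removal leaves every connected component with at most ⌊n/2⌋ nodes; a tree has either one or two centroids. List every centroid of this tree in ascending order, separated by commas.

2

Delete 2: the remaining components have sizes 10, 7, 2, 1. Max 10 ≤ 10, so 2 is a centroid.
Every other node leaves some component of size > 10, so the centroid is unique.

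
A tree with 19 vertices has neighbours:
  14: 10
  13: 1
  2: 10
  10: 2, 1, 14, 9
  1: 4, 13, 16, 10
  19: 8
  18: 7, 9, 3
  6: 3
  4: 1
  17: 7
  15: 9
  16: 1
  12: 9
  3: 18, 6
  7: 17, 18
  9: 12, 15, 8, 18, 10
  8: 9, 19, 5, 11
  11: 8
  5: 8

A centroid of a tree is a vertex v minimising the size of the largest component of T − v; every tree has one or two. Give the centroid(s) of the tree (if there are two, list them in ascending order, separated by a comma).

9

Removing 9 splits the tree into components of sizes 7, 5, 4, 1, 1; the largest is 7 ≤ ⌊19/2⌋ = 9.
No neighbour of 9 does as well, so 9 is the unique centroid.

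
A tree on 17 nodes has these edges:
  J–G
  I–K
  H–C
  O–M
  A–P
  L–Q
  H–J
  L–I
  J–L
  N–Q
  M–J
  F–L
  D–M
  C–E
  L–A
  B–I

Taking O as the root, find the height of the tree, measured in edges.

P sits deepest: O → M → J → L → A → P — 5 edges from the root.

5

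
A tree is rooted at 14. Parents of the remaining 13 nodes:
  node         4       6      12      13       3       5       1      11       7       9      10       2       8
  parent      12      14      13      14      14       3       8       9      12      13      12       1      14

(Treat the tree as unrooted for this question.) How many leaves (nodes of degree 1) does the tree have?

7

Exactly 7 nodes have a single neighbour: 2, 4, 5, 6, 7, 10, 11.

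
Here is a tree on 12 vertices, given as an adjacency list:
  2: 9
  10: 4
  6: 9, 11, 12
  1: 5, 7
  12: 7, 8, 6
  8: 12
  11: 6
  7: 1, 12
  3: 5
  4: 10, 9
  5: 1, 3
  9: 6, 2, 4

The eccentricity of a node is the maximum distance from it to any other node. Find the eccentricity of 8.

The node farthest from 8 is 3 (10 also at distance 5), via 8 – 12 – 7 – 1 – 5 – 3 — 5 edges.

5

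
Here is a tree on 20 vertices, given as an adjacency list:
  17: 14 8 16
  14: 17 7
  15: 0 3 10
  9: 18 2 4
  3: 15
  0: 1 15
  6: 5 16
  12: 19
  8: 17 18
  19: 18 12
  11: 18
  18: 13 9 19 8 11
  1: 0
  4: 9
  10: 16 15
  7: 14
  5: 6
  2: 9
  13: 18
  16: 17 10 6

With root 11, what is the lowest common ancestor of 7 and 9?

18

Ancestors of 7 (toward the root): 7, 14, 17, 8, 18, 11.
Ancestors of 9: 9, 18, 11.
The deepest node appearing in both lists is 18.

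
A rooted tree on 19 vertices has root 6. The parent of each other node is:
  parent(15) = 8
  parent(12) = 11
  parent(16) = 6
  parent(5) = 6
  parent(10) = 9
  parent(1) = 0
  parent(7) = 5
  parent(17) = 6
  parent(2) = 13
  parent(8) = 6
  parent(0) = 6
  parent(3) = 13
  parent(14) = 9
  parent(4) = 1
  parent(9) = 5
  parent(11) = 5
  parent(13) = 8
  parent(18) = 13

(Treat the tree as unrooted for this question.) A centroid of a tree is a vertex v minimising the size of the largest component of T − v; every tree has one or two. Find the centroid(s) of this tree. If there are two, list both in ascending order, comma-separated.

6

Removing 6 splits the tree into components of sizes 7, 6, 3, 1, 1; the largest is 7 ≤ ⌊19/2⌋ = 9.
No neighbour of 6 does as well, so 6 is the unique centroid.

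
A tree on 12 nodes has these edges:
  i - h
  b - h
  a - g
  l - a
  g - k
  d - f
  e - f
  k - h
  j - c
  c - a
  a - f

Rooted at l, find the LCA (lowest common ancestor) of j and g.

j's ancestor chain is j, c, a, l and g's is g, a, l; they first meet at a.

a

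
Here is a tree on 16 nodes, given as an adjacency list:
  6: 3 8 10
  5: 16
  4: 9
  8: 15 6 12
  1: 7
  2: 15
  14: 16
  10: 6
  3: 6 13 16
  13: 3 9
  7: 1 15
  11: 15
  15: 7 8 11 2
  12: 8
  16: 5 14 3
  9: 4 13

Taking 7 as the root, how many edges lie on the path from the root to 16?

5

Path from 7 to 16: 7 – 15 – 8 – 6 – 3 – 16, which has 5 edges.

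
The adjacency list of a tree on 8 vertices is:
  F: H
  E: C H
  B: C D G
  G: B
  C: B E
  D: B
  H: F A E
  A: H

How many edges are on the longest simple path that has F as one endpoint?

5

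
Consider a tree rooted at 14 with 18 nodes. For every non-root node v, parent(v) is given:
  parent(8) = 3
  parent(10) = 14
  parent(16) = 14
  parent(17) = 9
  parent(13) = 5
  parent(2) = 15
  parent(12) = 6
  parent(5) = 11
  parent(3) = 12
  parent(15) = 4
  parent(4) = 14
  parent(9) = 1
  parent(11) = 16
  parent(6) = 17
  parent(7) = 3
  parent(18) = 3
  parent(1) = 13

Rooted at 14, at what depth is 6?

Climbing from 6 to the root: 6 – 17 – 9 – 1 – 13 – 5 – 11 – 16 – 14. That's 8 steps.

8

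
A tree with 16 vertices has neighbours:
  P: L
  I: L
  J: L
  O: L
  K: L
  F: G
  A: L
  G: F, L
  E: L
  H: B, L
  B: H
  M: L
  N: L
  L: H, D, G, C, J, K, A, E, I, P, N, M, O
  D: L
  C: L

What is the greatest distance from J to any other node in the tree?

The node farthest from J is B (F also at distance 3), via J–L–H–B — 3 edges.

3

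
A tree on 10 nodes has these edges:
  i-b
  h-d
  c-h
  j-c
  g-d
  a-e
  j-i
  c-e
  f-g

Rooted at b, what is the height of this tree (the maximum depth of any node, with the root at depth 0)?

7

A deepest node is f, reached by b → i → j → c → h → d → g → f.
That path has 7 edges, so the height is 7.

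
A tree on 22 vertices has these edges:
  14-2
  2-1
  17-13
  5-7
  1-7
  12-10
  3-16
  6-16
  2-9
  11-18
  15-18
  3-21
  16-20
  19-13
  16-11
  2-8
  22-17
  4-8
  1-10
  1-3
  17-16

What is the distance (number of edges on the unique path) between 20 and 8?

5

The path is 20–16–3–1–2–8, which has 5 edges.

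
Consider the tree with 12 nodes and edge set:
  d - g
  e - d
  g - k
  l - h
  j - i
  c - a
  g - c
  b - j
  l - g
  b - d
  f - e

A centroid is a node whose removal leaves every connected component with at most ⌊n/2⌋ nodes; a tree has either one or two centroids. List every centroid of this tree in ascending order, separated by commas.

d, g

If d is removed the pieces have sizes 6, 3, 2, all ≤ ⌊12/2⌋ = 6.
g is adjacent to d and is also a centroid (the largest component after removing it is likewise 6).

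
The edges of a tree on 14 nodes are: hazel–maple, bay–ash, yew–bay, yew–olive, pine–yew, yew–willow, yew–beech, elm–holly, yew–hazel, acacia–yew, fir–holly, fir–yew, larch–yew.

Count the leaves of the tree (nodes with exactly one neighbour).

Exactly 9 nodes have a single neighbour: acacia, ash, beech, elm, larch, maple, olive, pine, willow.

9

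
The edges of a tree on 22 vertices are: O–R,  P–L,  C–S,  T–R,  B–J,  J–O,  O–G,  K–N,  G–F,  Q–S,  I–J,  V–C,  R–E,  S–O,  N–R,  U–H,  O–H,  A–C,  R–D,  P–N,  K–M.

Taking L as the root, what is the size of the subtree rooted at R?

17

Descendants of R (including itself): R, O, T, D, E, G, J, S, H, F, I, B, C, Q, U, A, V. That's 17.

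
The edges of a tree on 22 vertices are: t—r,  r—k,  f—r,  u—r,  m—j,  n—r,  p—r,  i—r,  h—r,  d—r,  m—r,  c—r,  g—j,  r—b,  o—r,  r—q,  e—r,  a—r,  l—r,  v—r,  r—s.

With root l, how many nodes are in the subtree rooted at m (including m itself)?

Descendants of m (including itself): m, j, g. That's 3.

3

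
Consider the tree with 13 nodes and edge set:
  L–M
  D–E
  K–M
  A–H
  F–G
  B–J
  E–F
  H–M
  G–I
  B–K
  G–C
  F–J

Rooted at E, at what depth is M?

Climbing from M to the root: M–K–B–J–F–E. That's 5 steps.

5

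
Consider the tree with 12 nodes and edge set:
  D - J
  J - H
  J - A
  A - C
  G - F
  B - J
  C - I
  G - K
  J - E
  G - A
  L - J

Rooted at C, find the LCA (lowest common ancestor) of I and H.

C

I's ancestor chain is I, C and H's is H, J, A, C; they first meet at C.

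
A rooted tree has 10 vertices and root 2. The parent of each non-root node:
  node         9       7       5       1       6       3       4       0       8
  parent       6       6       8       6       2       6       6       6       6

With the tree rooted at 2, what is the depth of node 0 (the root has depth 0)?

2

Path from 2 to 0: 2 → 6 → 0, which has 2 edges.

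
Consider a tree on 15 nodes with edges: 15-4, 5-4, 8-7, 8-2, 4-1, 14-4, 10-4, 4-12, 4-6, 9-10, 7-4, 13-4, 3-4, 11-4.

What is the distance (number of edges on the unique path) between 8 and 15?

3

8 – 7 – 4 – 15: 3 edges.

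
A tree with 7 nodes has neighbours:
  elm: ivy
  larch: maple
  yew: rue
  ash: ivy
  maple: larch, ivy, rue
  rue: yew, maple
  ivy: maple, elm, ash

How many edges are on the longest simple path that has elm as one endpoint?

4

A farthest node from elm is yew.
The path elm-ivy-maple-rue-yew has 4 edges.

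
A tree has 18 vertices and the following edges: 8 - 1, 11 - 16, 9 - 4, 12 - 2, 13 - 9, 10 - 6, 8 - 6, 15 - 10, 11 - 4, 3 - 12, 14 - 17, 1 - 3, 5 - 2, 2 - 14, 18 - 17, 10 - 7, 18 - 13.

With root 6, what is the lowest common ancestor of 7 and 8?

Ancestors of 7 (toward the root): 7, 10, 6.
Ancestors of 8: 8, 6.
The deepest node appearing in both lists is 6.

6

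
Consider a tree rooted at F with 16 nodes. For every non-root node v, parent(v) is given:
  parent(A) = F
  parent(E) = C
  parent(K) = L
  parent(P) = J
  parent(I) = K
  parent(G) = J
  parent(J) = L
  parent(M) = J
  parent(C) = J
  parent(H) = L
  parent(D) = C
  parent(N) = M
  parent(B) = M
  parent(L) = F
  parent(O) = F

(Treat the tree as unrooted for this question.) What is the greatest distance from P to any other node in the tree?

A farthest node from P is I (A, O also at distance 4).
The path P–J–L–K–I has 4 edges.

4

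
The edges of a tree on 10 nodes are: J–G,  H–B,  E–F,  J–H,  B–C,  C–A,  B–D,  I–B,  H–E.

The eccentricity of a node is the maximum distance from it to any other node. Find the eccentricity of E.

The node farthest from E is A, via E – H – B – C – A — 4 edges.

4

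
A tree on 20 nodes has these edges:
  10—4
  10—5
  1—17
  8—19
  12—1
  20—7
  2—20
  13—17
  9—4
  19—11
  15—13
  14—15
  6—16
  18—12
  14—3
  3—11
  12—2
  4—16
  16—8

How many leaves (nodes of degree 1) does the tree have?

The leaves are 5, 6, 7, 9, 18.
That is 5 leaves.

5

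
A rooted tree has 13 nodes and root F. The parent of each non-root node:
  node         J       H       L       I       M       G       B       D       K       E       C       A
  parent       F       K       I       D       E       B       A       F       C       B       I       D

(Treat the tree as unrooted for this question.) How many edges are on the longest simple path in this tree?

A longest path is H–K–C–I–D–A–B–E–M, with 8 edges.

8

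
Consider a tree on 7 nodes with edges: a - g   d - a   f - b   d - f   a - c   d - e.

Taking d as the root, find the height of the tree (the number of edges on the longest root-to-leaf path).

The longest root-to-leaf path is d → f → b (2 edges).

2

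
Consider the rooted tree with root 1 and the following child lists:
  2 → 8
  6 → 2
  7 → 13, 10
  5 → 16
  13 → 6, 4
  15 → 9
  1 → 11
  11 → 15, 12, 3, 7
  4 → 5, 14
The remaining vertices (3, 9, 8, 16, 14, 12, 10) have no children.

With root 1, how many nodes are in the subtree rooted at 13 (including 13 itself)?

8

13's subtree: {13, 4, 6, 5, 14, 2, 16, 8}, size 8.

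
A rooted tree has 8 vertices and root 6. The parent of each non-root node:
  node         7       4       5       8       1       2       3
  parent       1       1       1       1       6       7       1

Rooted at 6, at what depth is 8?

2

Climbing from 8 to the root: 8–1–6. That's 2 steps.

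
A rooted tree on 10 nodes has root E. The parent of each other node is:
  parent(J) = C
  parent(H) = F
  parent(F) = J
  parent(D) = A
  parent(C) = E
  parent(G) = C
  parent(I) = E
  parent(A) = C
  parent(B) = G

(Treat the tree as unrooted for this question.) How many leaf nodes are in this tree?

Exactly 4 nodes have a single neighbour: B, D, H, I.

4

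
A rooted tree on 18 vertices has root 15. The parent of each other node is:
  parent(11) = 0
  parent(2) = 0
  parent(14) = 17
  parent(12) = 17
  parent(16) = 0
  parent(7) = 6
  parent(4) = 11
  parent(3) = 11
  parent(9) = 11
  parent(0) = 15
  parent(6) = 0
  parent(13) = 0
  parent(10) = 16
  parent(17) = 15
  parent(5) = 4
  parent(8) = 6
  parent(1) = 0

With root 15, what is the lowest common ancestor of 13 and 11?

Path 13→root: 13 0 15; path 11→root: 11 0 15.
First common node: 0.

0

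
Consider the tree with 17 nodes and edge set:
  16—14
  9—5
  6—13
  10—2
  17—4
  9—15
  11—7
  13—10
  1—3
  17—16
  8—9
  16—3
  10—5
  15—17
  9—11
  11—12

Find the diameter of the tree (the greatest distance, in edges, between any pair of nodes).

Starting from 1, a farthest node is 6 at distance 9.
One longest path: 1-3-16-17-15-9-5-10-13-6.
So the diameter is 9.

9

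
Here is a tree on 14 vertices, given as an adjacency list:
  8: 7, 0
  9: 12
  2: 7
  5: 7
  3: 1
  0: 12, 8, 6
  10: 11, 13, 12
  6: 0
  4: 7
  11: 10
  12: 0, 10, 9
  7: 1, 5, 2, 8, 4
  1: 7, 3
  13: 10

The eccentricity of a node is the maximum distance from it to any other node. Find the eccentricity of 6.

5

The node farthest from 6 is 3, via 6 – 0 – 8 – 7 – 1 – 3 — 5 edges.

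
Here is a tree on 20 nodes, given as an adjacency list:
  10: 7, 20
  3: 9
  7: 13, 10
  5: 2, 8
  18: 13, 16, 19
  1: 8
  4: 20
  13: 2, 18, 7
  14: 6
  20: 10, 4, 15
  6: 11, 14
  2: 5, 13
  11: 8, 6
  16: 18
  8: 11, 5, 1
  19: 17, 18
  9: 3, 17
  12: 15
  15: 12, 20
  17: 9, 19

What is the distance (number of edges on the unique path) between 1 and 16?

The path is 1 – 8 – 5 – 2 – 13 – 18 – 16, which has 6 edges.

6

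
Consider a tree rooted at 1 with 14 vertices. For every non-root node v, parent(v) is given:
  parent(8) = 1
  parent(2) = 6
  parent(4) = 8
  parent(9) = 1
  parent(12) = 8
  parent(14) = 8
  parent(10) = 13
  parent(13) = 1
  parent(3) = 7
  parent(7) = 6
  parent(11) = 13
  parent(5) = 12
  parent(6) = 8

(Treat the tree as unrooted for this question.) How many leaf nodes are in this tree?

8

The leaves are 2, 3, 4, 5, 9, 10, 11, 14.
That is 8 leaves.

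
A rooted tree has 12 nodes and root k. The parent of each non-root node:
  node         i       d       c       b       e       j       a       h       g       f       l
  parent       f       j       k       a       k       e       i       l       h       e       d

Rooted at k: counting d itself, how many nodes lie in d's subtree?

Descendants of d (including itself): d, l, h, g. That's 4.

4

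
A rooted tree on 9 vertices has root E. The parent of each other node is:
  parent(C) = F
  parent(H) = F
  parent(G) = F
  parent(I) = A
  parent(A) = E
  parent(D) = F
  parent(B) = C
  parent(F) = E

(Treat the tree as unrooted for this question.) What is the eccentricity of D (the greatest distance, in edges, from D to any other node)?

Distances from D peak at 4, attained at I.
D–F–E–A–I

4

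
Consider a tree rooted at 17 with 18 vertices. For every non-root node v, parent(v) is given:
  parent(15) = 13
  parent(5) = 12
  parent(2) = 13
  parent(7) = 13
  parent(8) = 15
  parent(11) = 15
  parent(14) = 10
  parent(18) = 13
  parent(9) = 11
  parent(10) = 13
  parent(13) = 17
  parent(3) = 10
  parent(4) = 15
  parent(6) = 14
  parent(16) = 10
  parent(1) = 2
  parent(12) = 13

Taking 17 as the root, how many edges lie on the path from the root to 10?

Climbing from 10 to the root: 10 – 13 – 17. That's 2 steps.

2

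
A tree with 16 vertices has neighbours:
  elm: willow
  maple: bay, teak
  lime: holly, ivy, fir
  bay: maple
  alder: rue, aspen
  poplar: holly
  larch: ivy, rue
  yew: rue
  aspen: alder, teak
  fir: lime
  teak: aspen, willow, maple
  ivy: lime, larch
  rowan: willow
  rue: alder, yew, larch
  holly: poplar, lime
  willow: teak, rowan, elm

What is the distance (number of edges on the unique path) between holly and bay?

9

The path is holly – lime – ivy – larch – rue – alder – aspen – teak – maple – bay, which has 9 edges.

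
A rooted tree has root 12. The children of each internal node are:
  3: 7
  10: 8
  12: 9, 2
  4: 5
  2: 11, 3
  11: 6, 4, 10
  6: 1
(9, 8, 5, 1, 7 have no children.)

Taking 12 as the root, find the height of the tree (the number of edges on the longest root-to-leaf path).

The longest root-to-leaf path is 12 → 2 → 11 → 4 → 5 (4 edges).

4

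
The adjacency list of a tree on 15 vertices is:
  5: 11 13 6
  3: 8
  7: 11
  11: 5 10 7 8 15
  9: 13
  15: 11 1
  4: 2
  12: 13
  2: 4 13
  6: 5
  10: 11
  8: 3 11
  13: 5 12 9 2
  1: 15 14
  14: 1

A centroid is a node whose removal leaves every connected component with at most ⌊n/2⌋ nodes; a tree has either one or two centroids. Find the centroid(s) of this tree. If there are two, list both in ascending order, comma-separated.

Delete 11: the remaining components have sizes 7, 3, 2, 1, 1. Max 7 ≤ 7, so 11 is a centroid.
Every other node leaves some component of size > 7, so the centroid is unique.

11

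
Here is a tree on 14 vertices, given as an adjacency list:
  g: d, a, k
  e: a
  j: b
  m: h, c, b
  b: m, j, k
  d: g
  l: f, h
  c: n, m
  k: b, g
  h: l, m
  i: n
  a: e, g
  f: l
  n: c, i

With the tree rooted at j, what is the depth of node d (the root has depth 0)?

4

Climbing from d to the root: d – g – k – b – j. That's 4 steps.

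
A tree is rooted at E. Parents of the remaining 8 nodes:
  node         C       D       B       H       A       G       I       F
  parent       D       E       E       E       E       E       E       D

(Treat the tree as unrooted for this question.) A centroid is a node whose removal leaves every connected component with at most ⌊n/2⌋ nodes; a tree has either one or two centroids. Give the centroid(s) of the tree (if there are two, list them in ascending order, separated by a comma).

If E is removed the pieces have sizes 3, 1, 1, 1, 1, 1, all ≤ ⌊9/2⌋ = 4.
No neighbour of E does as well, so E is the unique centroid.

E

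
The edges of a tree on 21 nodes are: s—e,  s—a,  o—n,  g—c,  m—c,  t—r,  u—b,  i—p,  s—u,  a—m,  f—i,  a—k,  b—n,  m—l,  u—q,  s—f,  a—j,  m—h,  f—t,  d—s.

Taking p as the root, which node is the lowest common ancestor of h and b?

s

h's ancestor chain is h, m, a, s, f, i, p and b's is b, u, s, f, i, p; they first meet at s.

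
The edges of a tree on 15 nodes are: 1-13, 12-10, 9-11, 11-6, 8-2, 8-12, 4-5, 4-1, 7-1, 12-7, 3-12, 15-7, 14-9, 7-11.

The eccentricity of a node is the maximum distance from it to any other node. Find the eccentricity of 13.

A farthest node from 13 is 2 (14 also at distance 5).
The path 13-1-7-12-8-2 has 5 edges.

5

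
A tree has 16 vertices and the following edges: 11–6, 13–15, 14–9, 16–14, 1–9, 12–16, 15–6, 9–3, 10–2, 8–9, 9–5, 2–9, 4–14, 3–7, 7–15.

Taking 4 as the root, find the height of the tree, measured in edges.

The longest root-to-leaf path is 4 – 14 – 9 – 3 – 7 – 15 – 6 – 11 (7 edges).

7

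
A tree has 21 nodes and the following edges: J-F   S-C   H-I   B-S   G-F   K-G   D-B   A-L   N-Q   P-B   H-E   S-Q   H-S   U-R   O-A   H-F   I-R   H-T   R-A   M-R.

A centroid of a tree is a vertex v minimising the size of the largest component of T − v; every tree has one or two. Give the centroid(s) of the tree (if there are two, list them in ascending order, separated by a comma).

H

Delete H: the remaining components have sizes 7, 7, 4, 1, 1. Max 7 ≤ 10, so H is a centroid.
No neighbour of H does as well, so H is the unique centroid.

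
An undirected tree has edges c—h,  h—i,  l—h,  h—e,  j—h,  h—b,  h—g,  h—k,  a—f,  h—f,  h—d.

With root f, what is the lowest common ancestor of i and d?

Ancestors of i (toward the root): i, h, f.
Ancestors of d: d, h, f.
The deepest node appearing in both lists is h.

h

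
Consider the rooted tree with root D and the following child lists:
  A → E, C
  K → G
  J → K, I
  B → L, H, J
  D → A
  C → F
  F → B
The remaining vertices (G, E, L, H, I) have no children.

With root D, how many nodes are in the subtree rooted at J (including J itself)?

4

The subtree rooted at J contains: J, K, I, G — 4 nodes.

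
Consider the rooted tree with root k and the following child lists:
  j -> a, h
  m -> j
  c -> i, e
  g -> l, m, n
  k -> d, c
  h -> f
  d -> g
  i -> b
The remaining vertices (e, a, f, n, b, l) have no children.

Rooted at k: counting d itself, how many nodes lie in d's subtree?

9

The subtree rooted at d contains: d, g, m, l, n, j, h, a, f — 9 nodes.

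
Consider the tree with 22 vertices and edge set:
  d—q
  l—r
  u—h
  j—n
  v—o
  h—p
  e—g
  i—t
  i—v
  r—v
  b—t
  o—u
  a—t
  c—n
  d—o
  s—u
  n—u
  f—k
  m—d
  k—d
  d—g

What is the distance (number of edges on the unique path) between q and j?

5

q - d - o - u - n - j: 5 edges.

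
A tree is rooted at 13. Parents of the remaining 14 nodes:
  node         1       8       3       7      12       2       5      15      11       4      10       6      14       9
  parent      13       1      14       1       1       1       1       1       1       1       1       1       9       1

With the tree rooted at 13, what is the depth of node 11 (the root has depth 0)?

2

13 – 1 – 11 — 2 edges.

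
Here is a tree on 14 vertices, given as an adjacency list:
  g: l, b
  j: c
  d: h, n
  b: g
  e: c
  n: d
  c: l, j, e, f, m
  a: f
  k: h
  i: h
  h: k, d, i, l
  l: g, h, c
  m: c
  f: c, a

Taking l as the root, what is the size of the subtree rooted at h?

h's subtree: {h, k, d, i, n}, size 5.

5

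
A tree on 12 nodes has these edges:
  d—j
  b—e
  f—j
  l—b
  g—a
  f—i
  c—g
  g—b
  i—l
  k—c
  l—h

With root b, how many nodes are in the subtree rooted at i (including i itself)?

4

The subtree rooted at i contains: i, f, j, d — 4 nodes.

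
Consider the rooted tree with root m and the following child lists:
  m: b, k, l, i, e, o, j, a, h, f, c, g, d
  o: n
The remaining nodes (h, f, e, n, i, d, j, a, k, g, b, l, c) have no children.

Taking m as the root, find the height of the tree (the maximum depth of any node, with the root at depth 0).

The longest root-to-leaf path is m → o → n (2 edges).

2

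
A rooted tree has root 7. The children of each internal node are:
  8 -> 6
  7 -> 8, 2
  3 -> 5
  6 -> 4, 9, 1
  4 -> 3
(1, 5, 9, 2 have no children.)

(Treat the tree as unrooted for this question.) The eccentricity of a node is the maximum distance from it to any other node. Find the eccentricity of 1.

4

A farthest node from 1 is 5 (2 also at distance 4).
The path 1 – 6 – 4 – 3 – 5 has 4 edges.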